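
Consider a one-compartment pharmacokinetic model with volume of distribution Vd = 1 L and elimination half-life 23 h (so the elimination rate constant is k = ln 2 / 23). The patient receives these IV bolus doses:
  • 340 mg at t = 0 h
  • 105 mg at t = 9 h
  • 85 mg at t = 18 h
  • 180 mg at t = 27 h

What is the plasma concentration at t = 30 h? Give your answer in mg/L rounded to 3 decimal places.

417.074 mg/L

k = ln 2 / 23 = 0.03014 per h
Dose 1 (340 mg at t=0 h): 340·exp(−0.03014·30) = 137.667 mg/L
Dose 2 (105 mg at t=9 h): 105·exp(−0.03014·21) = 55.762 mg/L
Dose 3 (85 mg at t=18 h): 85·exp(−0.03014·12) = 59.205 mg/L
Dose 4 (180 mg at t=27 h): 180·exp(−0.03014·3) = 164.440 mg/L
C(30) = 137.667 + 55.762 + 59.205 + 164.440 = 417.074 mg/L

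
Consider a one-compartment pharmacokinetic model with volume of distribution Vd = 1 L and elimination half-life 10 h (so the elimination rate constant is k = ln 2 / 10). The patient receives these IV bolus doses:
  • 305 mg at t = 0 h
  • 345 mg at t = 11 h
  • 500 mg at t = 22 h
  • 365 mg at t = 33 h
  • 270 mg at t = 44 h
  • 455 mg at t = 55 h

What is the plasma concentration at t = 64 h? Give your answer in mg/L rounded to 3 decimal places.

393.472 mg/L

k = ln 2 / 10 = 0.06931 per h
Dose 1 (305 mg at t=0 h): 305·exp(−0.06931·64) = 3.612 mg/L
Dose 2 (345 mg at t=11 h): 345·exp(−0.06931·53) = 8.757 mg/L
Dose 3 (500 mg at t=22 h): 500·exp(−0.06931·42) = 27.205 mg/L
Dose 4 (365 mg at t=33 h): 365·exp(−0.06931·31) = 42.570 mg/L
Dose 5 (270 mg at t=44 h): 270·exp(−0.06931·20) = 67.500 mg/L
Dose 6 (455 mg at t=55 h): 455·exp(−0.06931·9) = 243.828 mg/L
C(64) = 3.612 + 8.757 + 27.205 + 42.570 + 67.500 + 243.828 = 393.472 mg/L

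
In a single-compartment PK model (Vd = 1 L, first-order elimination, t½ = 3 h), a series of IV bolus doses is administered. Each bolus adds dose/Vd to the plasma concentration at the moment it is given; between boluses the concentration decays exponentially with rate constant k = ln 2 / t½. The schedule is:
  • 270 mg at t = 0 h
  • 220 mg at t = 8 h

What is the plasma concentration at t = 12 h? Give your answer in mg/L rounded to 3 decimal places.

104.182 mg/L

k = ln 2 / 3 = 0.23105 per h
Dose 1 (270 mg at t=0 h): 270·exp(−0.23105·12) = 16.875 mg/L
Dose 2 (220 mg at t=8 h): 220·exp(−0.23105·4) = 87.307 mg/L
C(12) = 16.875 + 87.307 = 104.182 mg/L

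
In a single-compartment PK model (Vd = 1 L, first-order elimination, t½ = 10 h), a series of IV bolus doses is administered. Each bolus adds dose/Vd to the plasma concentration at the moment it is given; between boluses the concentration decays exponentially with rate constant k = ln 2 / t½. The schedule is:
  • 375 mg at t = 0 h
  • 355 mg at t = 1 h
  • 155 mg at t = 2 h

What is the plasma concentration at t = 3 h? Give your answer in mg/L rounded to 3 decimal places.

758.260 mg/L

k = ln 2 / 10 = 0.06931 per h
Dose 1 (375 mg at t=0 h): 375·exp(−0.06931·3) = 304.595 mg/L
Dose 2 (355 mg at t=1 h): 355·exp(−0.06931·2) = 309.045 mg/L
Dose 3 (155 mg at t=2 h): 155·exp(−0.06931·1) = 144.620 mg/L
C(3) = 304.595 + 309.045 + 144.620 = 758.260 mg/L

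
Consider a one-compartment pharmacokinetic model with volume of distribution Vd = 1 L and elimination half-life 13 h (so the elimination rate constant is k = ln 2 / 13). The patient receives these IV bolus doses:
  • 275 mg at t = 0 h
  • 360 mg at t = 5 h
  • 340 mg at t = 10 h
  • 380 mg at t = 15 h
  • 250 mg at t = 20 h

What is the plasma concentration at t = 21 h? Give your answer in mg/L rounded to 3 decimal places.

945.256 mg/L

k = ln 2 / 13 = 0.05332 per h
Dose 1 (275 mg at t=0 h): 275·exp(−0.05332·21) = 89.754 mg/L
Dose 2 (360 mg at t=5 h): 360·exp(−0.05332·16) = 153.392 mg/L
Dose 3 (340 mg at t=10 h): 340·exp(−0.05332·11) = 189.130 mg/L
Dose 4 (380 mg at t=15 h): 380·exp(−0.05332·6) = 275.960 mg/L
Dose 5 (250 mg at t=20 h): 250·exp(−0.05332·1) = 237.019 mg/L
C(21) = 89.754 + 153.392 + 189.130 + 275.960 + 237.019 = 945.256 mg/L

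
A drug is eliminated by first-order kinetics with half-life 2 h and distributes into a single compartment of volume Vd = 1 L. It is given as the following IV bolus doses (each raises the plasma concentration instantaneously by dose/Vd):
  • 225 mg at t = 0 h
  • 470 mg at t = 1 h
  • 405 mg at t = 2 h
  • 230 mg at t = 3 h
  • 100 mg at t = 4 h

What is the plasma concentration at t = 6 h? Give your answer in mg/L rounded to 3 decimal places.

343.777 mg/L

k = ln 2 / 2 = 0.34657 per h
Dose 1 (225 mg at t=0 h): 225·exp(−0.34657·6) = 28.125 mg/L
Dose 2 (470 mg at t=1 h): 470·exp(−0.34657·5) = 83.085 mg/L
Dose 3 (405 mg at t=2 h): 405·exp(−0.34657·4) = 101.250 mg/L
Dose 4 (230 mg at t=3 h): 230·exp(−0.34657·3) = 81.317 mg/L
Dose 5 (100 mg at t=4 h): 100·exp(−0.34657·2) = 50.000 mg/L
C(6) = 28.125 + 83.085 + 101.250 + 81.317 + 50.000 = 343.777 mg/L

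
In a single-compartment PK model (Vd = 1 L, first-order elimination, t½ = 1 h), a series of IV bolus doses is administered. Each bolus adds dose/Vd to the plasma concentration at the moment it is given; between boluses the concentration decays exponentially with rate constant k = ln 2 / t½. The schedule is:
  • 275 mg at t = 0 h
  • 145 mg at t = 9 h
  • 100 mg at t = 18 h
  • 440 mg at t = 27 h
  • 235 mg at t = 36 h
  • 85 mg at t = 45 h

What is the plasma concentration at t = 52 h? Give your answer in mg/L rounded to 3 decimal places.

k = ln 2 / 1 = 0.69315 per h
Dose 1 (275 mg at t=0 h): 275·exp(−0.69315·52) = 0.000 mg/L
Dose 2 (145 mg at t=9 h): 145·exp(−0.69315·43) = 0.000 mg/L
Dose 3 (100 mg at t=18 h): 100·exp(−0.69315·34) = 0.000 mg/L
Dose 4 (440 mg at t=27 h): 440·exp(−0.69315·25) = 0.000 mg/L
Dose 5 (235 mg at t=36 h): 235·exp(−0.69315·16) = 0.004 mg/L
Dose 6 (85 mg at t=45 h): 85·exp(−0.69315·7) = 0.664 mg/L
C(52) = 0.000 + 0.000 + 0.000 + 0.000 + 0.004 + 0.664 = 0.668 mg/L

0.668 mg/L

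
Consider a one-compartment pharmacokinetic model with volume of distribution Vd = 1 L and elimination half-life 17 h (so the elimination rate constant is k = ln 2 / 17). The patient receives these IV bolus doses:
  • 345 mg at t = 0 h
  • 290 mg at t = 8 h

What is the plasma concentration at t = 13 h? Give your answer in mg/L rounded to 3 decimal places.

k = ln 2 / 17 = 0.04077 per h
Dose 1 (345 mg at t=0 h): 345·exp(−0.04077·13) = 203.058 mg/L
Dose 2 (290 mg at t=8 h): 290·exp(−0.04077·5) = 236.516 mg/L
C(13) = 203.058 + 236.516 = 439.573 mg/L

439.573 mg/L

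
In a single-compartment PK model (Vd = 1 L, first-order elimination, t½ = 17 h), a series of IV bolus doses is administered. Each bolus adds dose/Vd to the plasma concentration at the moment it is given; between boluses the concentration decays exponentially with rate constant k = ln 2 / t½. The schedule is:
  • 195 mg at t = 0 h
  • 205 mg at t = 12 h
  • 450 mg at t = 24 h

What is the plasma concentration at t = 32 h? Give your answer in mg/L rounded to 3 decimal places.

468.342 mg/L

k = ln 2 / 17 = 0.04077 per h
Dose 1 (195 mg at t=0 h): 195·exp(−0.04077·32) = 52.892 mg/L
Dose 2 (205 mg at t=12 h): 205·exp(−0.04077·20) = 90.699 mg/L
Dose 3 (450 mg at t=24 h): 450·exp(−0.04077·8) = 324.752 mg/L
C(32) = 52.892 + 90.699 + 324.752 = 468.342 mg/L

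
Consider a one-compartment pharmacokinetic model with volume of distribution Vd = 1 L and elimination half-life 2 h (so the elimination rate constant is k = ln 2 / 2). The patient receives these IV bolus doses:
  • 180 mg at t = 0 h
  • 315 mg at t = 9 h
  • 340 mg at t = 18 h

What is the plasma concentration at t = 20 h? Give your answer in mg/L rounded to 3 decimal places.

k = ln 2 / 2 = 0.34657 per h
Dose 1 (180 mg at t=0 h): 180·exp(−0.34657·20) = 0.176 mg/L
Dose 2 (315 mg at t=9 h): 315·exp(−0.34657·11) = 6.961 mg/L
Dose 3 (340 mg at t=18 h): 340·exp(−0.34657·2) = 170.000 mg/L
C(20) = 0.176 + 6.961 + 170.000 = 177.136 mg/L

177.136 mg/L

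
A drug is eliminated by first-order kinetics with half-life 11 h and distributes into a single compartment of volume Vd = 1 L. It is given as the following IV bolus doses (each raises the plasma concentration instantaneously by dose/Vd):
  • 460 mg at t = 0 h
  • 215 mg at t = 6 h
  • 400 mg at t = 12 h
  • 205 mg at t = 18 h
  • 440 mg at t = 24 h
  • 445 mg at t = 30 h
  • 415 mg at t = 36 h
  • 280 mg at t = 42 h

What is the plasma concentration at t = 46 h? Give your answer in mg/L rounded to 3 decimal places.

k = ln 2 / 11 = 0.06301 per h
Dose 1 (460 mg at t=0 h): 460·exp(−0.06301·46) = 25.346 mg/L
Dose 2 (215 mg at t=6 h): 215·exp(−0.06301·40) = 17.290 mg/L
Dose 3 (400 mg at t=12 h): 400·exp(−0.06301·34) = 46.947 mg/L
Dose 4 (205 mg at t=18 h): 205·exp(−0.06301·28) = 35.115 mg/L
Dose 5 (440 mg at t=24 h): 440·exp(−0.06301·22) = 110.000 mg/L
Dose 6 (445 mg at t=30 h): 445·exp(−0.06301·16) = 162.367 mg/L
Dose 7 (415 mg at t=36 h): 415·exp(−0.06301·10) = 220.996 mg/L
Dose 8 (280 mg at t=42 h): 280·exp(−0.06301·4) = 217.617 mg/L
C(46) = 25.346 + 17.290 + 46.947 + 35.115 + 110.000 + 162.367 + 220.996 + 217.617 = 835.677 mg/L

835.677 mg/L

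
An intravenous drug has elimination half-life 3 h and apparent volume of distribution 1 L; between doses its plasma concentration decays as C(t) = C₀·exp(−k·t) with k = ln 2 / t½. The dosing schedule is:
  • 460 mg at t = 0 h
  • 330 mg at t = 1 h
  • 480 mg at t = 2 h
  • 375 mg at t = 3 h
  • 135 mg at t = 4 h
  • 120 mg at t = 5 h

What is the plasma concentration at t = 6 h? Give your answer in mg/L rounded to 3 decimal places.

k = ln 2 / 3 = 0.23105 per h
Dose 1 (460 mg at t=0 h): 460·exp(−0.23105·6) = 115.000 mg/L
Dose 2 (330 mg at t=1 h): 330·exp(−0.23105·5) = 103.943 mg/L
Dose 3 (480 mg at t=2 h): 480·exp(−0.23105·4) = 190.488 mg/L
Dose 4 (375 mg at t=3 h): 375·exp(−0.23105·3) = 187.500 mg/L
Dose 5 (135 mg at t=4 h): 135·exp(−0.23105·2) = 85.045 mg/L
Dose 6 (120 mg at t=5 h): 120·exp(−0.23105·1) = 95.244 mg/L
C(6) = 115.000 + 103.943 + 190.488 + 187.500 + 85.045 + 95.244 = 777.220 mg/L

777.220 mg/L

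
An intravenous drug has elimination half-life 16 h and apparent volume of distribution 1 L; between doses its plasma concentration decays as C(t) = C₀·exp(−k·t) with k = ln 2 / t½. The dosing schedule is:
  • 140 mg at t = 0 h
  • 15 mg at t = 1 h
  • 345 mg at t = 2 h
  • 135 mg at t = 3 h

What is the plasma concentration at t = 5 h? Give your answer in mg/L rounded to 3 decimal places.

k = ln 2 / 16 = 0.04332 per h
Dose 1 (140 mg at t=0 h): 140·exp(−0.04332·5) = 112.734 mg/L
Dose 2 (15 mg at t=1 h): 15·exp(−0.04332·4) = 12.613 mg/L
Dose 3 (345 mg at t=2 h): 345·exp(−0.04332·3) = 302.953 mg/L
Dose 4 (135 mg at t=3 h): 135·exp(−0.04332·2) = 123.796 mg/L
C(5) = 112.734 + 12.613 + 302.953 + 123.796 = 552.097 mg/L

552.097 mg/L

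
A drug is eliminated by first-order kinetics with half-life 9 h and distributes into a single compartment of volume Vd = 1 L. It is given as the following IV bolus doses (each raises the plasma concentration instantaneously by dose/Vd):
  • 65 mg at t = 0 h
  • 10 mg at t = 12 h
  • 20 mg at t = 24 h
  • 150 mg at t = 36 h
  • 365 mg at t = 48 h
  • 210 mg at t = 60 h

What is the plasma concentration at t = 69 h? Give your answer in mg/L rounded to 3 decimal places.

k = ln 2 / 9 = 0.07702 per h
Dose 1 (65 mg at t=0 h): 65·exp(−0.07702·69) = 0.320 mg/L
Dose 2 (10 mg at t=12 h): 10·exp(−0.07702·57) = 0.124 mg/L
Dose 3 (20 mg at t=24 h): 20·exp(−0.07702·45) = 0.625 mg/L
Dose 4 (150 mg at t=36 h): 150·exp(−0.07702·33) = 11.812 mg/L
Dose 5 (365 mg at t=48 h): 365·exp(−0.07702·21) = 72.425 mg/L
Dose 6 (210 mg at t=60 h): 210·exp(−0.07702·9) = 105.000 mg/L
C(69) = 0.320 + 0.124 + 0.625 + 11.812 + 72.425 + 105.000 = 190.306 mg/L

190.306 mg/L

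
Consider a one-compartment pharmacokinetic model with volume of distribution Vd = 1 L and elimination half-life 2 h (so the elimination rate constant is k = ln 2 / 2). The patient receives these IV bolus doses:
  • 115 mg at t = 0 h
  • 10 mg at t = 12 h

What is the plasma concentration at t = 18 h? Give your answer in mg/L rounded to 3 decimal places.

k = ln 2 / 2 = 0.34657 per h
Dose 1 (115 mg at t=0 h): 115·exp(−0.34657·18) = 0.225 mg/L
Dose 2 (10 mg at t=12 h): 10·exp(−0.34657·6) = 1.250 mg/L
C(18) = 0.225 + 1.250 = 1.475 mg/L

1.475 mg/L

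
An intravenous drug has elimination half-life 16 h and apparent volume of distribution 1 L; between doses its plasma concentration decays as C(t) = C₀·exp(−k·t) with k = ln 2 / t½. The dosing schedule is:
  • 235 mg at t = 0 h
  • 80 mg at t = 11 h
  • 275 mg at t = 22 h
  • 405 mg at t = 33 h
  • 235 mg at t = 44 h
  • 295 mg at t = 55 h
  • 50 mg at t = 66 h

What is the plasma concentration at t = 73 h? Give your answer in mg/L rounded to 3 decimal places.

356.261 mg/L

k = ln 2 / 16 = 0.04332 per h
Dose 1 (235 mg at t=0 h): 235·exp(−0.04332·73) = 9.945 mg/L
Dose 2 (80 mg at t=11 h): 80·exp(−0.04332·62) = 5.453 mg/L
Dose 3 (275 mg at t=22 h): 275·exp(−0.04332·51) = 30.186 mg/L
Dose 4 (405 mg at t=33 h): 405·exp(−0.04332·40) = 71.595 mg/L
Dose 5 (235 mg at t=44 h): 235·exp(−0.04332·29) = 66.904 mg/L
Dose 6 (295 mg at t=55 h): 295·exp(−0.04332·18) = 135.258 mg/L
Dose 7 (50 mg at t=66 h): 50·exp(−0.04332·7) = 36.921 mg/L
C(73) = 9.945 + 5.453 + 30.186 + 71.595 + 66.904 + 135.258 + 36.921 = 356.261 mg/L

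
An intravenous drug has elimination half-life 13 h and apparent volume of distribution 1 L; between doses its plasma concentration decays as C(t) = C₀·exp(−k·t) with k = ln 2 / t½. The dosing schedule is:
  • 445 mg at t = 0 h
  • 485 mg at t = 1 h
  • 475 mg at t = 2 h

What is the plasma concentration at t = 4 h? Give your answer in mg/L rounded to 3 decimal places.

1199.792 mg/L

k = ln 2 / 13 = 0.05332 per h
Dose 1 (445 mg at t=0 h): 445·exp(−0.05332·4) = 359.530 mg/L
Dose 2 (485 mg at t=1 h): 485·exp(−0.05332·3) = 413.307 mg/L
Dose 3 (475 mg at t=2 h): 475·exp(−0.05332·2) = 426.954 mg/L
C(4) = 359.530 + 413.307 + 426.954 = 1199.792 mg/L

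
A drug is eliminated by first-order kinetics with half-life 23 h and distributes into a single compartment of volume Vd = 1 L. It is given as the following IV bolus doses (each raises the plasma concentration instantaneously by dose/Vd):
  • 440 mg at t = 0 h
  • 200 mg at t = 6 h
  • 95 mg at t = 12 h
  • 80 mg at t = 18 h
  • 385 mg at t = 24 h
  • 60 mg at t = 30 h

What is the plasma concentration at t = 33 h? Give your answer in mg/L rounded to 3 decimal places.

701.110 mg/L

k = ln 2 / 23 = 0.03014 per h
Dose 1 (440 mg at t=0 h): 440·exp(−0.03014·33) = 162.757 mg/L
Dose 2 (200 mg at t=6 h): 200·exp(−0.03014·27) = 88.644 mg/L
Dose 3 (95 mg at t=12 h): 95·exp(−0.03014·21) = 50.451 mg/L
Dose 4 (80 mg at t=18 h): 80·exp(−0.03014·15) = 50.906 mg/L
Dose 5 (385 mg at t=24 h): 385·exp(−0.03014·9) = 293.539 mg/L
Dose 6 (60 mg at t=30 h): 60·exp(−0.03014·3) = 54.813 mg/L
C(33) = 162.757 + 88.644 + 50.451 + 50.906 + 293.539 + 54.813 = 701.110 mg/L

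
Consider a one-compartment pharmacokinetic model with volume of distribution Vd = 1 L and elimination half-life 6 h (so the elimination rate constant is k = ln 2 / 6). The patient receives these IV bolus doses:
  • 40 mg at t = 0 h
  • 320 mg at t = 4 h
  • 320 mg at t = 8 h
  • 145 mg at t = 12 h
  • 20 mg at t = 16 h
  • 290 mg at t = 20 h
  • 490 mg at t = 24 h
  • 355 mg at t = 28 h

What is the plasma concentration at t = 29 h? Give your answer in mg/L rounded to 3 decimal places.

k = ln 2 / 6 = 0.11552 per h
Dose 1 (40 mg at t=0 h): 40·exp(−0.11552·29) = 1.403 mg/L
Dose 2 (320 mg at t=4 h): 320·exp(−0.11552·25) = 17.818 mg/L
Dose 3 (320 mg at t=8 h): 320·exp(−0.11552·21) = 28.284 mg/L
Dose 4 (145 mg at t=12 h): 145·exp(−0.11552·17) = 20.345 mg/L
Dose 5 (20 mg at t=16 h): 20·exp(−0.11552·13) = 4.454 mg/L
Dose 6 (290 mg at t=20 h): 290·exp(−0.11552·9) = 102.530 mg/L
Dose 7 (490 mg at t=24 h): 490·exp(−0.11552·5) = 275.003 mg/L
Dose 8 (355 mg at t=28 h): 355·exp(−0.11552·1) = 316.269 mg/L
C(29) = 1.403 + 17.818 + 28.284 + 20.345 + 4.454 + 102.530 + 275.003 + 316.269 = 766.107 mg/L

766.107 mg/L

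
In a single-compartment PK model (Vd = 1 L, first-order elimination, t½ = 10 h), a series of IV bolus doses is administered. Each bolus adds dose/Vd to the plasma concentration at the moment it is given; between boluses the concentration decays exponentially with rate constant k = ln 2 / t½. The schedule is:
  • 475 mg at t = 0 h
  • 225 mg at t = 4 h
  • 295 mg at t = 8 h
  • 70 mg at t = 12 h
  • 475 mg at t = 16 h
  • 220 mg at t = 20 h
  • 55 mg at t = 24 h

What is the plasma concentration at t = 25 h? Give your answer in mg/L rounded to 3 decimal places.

k = ln 2 / 10 = 0.06931 per h
Dose 1 (475 mg at t=0 h): 475·exp(−0.06931·25) = 83.969 mg/L
Dose 2 (225 mg at t=4 h): 225·exp(−0.06931·21) = 52.483 mg/L
Dose 3 (295 mg at t=8 h): 295·exp(−0.06931·17) = 90.797 mg/L
Dose 4 (70 mg at t=12 h): 70·exp(−0.06931·13) = 28.429 mg/L
Dose 5 (475 mg at t=16 h): 475·exp(−0.06931·9) = 254.546 mg/L
Dose 6 (220 mg at t=20 h): 220·exp(−0.06931·5) = 155.563 mg/L
Dose 7 (55 mg at t=24 h): 55·exp(−0.06931·1) = 51.317 mg/L
C(25) = 83.969 + 52.483 + 90.797 + 28.429 + 254.546 + 155.563 + 51.317 = 717.104 mg/L

717.104 mg/L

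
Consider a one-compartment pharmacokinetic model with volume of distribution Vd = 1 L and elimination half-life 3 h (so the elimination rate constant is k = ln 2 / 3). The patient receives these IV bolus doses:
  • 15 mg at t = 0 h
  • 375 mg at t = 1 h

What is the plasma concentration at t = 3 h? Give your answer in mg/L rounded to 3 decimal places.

k = ln 2 / 3 = 0.23105 per h
Dose 1 (15 mg at t=0 h): 15·exp(−0.23105·3) = 7.500 mg/L
Dose 2 (375 mg at t=1 h): 375·exp(−0.23105·2) = 236.235 mg/L
C(3) = 7.500 + 236.235 = 243.735 mg/L

243.735 mg/L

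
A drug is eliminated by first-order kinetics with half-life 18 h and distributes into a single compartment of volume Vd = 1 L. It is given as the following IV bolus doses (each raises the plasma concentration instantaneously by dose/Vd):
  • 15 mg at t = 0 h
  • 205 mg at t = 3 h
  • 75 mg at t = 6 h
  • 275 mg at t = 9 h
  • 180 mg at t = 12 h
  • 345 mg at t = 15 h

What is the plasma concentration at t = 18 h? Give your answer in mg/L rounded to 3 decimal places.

k = ln 2 / 18 = 0.03851 per h
Dose 1 (15 mg at t=0 h): 15·exp(−0.03851·18) = 7.500 mg/L
Dose 2 (205 mg at t=3 h): 205·exp(−0.03851·15) = 115.052 mg/L
Dose 3 (75 mg at t=6 h): 75·exp(−0.03851·12) = 47.247 mg/L
Dose 4 (275 mg at t=9 h): 275·exp(−0.03851·9) = 194.454 mg/L
Dose 5 (180 mg at t=12 h): 180·exp(−0.03851·6) = 142.866 mg/L
Dose 6 (345 mg at t=15 h): 345·exp(−0.03851·3) = 307.360 mg/L
C(18) = 7.500 + 115.052 + 47.247 + 194.454 + 142.866 + 307.360 = 814.480 mg/L

814.480 mg/L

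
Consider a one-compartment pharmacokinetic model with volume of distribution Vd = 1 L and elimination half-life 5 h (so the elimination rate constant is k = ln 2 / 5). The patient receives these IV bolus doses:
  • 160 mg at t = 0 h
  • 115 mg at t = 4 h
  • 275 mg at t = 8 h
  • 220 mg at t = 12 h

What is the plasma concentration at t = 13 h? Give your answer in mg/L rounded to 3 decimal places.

388.436 mg/L

k = ln 2 / 5 = 0.13863 per h
Dose 1 (160 mg at t=0 h): 160·exp(−0.13863·13) = 26.390 mg/L
Dose 2 (115 mg at t=4 h): 115·exp(−0.13863·9) = 33.025 mg/L
Dose 3 (275 mg at t=8 h): 275·exp(−0.13863·5) = 137.500 mg/L
Dose 4 (220 mg at t=12 h): 220·exp(−0.13863·1) = 191.521 mg/L
C(13) = 26.390 + 33.025 + 137.500 + 191.521 = 388.436 mg/L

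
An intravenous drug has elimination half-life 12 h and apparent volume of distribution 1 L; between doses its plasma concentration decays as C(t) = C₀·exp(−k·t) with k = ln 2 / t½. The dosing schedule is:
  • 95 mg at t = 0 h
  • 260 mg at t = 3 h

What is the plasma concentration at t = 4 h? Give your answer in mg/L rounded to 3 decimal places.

320.809 mg/L

k = ln 2 / 12 = 0.05776 per h
Dose 1 (95 mg at t=0 h): 95·exp(−0.05776·4) = 75.402 mg/L
Dose 2 (260 mg at t=3 h): 260·exp(−0.05776·1) = 245.407 mg/L
C(4) = 75.402 + 245.407 = 320.809 mg/L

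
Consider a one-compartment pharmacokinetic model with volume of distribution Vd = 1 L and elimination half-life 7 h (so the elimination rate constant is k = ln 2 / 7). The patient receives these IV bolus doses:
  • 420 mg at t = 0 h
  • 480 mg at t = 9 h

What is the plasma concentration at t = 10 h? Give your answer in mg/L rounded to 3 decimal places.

k = ln 2 / 7 = 0.09902 per h
Dose 1 (420 mg at t=0 h): 420·exp(−0.09902·10) = 156.029 mg/L
Dose 2 (480 mg at t=9 h): 480·exp(−0.09902·1) = 434.747 mg/L
C(10) = 156.029 + 434.747 = 590.777 mg/L

590.777 mg/L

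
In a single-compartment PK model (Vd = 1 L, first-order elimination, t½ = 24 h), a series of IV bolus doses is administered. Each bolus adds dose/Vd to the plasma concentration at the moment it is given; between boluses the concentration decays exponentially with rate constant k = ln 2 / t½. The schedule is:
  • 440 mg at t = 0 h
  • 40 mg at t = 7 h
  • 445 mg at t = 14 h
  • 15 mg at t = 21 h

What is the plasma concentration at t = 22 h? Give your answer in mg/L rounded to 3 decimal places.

626.788 mg/L

k = ln 2 / 24 = 0.02888 per h
Dose 1 (440 mg at t=0 h): 440·exp(−0.02888·22) = 233.082 mg/L
Dose 2 (40 mg at t=7 h): 40·exp(−0.02888·15) = 25.937 mg/L
Dose 3 (445 mg at t=14 h): 445·exp(−0.02888·8) = 353.197 mg/L
Dose 4 (15 mg at t=21 h): 15·exp(−0.02888·1) = 14.573 mg/L
C(22) = 233.082 + 25.937 + 353.197 + 14.573 = 626.788 mg/L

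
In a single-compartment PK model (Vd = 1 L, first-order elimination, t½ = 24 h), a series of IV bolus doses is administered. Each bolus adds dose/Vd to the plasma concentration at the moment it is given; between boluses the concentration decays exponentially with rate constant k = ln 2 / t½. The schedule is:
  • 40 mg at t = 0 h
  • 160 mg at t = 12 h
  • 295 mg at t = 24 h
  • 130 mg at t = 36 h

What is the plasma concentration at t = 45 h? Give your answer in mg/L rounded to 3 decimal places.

k = ln 2 / 24 = 0.02888 per h
Dose 1 (40 mg at t=0 h): 40·exp(−0.02888·45) = 10.905 mg/L
Dose 2 (160 mg at t=12 h): 160·exp(−0.02888·33) = 61.688 mg/L
Dose 3 (295 mg at t=24 h): 295·exp(−0.02888·21) = 160.850 mg/L
Dose 4 (130 mg at t=36 h): 130·exp(−0.02888·9) = 100.244 mg/L
C(45) = 10.905 + 61.688 + 160.850 + 100.244 = 333.687 mg/L

333.687 mg/L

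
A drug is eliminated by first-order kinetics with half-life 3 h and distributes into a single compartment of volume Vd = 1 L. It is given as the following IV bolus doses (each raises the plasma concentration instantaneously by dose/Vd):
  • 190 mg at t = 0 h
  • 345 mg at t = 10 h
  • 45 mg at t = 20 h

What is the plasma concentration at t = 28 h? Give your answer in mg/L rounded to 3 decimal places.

12.772 mg/L

k = ln 2 / 3 = 0.23105 per h
Dose 1 (190 mg at t=0 h): 190·exp(−0.23105·28) = 0.295 mg/L
Dose 2 (345 mg at t=10 h): 345·exp(−0.23105·18) = 5.391 mg/L
Dose 3 (45 mg at t=20 h): 45·exp(−0.23105·8) = 7.087 mg/L
C(28) = 0.295 + 5.391 + 7.087 = 12.772 mg/L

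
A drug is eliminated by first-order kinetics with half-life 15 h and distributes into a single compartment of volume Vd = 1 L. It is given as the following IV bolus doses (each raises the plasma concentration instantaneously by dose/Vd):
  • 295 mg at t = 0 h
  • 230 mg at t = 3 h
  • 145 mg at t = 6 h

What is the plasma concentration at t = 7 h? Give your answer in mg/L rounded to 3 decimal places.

k = ln 2 / 15 = 0.04621 per h
Dose 1 (295 mg at t=0 h): 295·exp(−0.04621·7) = 213.472 mg/L
Dose 2 (230 mg at t=3 h): 230·exp(−0.04621·4) = 191.185 mg/L
Dose 3 (145 mg at t=6 h): 145·exp(−0.04621·1) = 138.452 mg/L
C(7) = 213.472 + 191.185 + 138.452 = 543.109 mg/L

543.109 mg/L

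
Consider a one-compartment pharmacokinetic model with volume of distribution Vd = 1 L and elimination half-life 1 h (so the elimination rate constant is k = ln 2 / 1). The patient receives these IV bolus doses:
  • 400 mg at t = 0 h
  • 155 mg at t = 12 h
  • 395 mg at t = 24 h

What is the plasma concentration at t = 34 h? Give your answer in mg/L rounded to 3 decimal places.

k = ln 2 / 1 = 0.69315 per h
Dose 1 (400 mg at t=0 h): 400·exp(−0.69315·34) = 0.000 mg/L
Dose 2 (155 mg at t=12 h): 155·exp(−0.69315·22) = 0.000 mg/L
Dose 3 (395 mg at t=24 h): 395·exp(−0.69315·10) = 0.386 mg/L
C(34) = 0.000 + 0.000 + 0.386 = 0.386 mg/L

0.386 mg/L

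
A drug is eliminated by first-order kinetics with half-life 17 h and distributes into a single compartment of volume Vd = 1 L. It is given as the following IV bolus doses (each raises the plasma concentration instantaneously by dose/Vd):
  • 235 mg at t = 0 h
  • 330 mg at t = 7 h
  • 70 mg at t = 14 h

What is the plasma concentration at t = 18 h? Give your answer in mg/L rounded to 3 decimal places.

383.003 mg/L

k = ln 2 / 17 = 0.04077 per h
Dose 1 (235 mg at t=0 h): 235·exp(−0.04077·18) = 112.805 mg/L
Dose 2 (330 mg at t=7 h): 330·exp(−0.04077·11) = 210.732 mg/L
Dose 3 (70 mg at t=14 h): 70·exp(−0.04077·4) = 59.466 mg/L
C(18) = 112.805 + 210.732 + 59.466 = 383.003 mg/L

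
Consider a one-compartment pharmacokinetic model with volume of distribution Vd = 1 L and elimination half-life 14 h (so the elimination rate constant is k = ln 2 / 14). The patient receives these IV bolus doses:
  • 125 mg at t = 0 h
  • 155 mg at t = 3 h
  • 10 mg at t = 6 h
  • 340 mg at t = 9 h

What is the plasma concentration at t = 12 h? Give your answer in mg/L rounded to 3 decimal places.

k = ln 2 / 14 = 0.04951 per h
Dose 1 (125 mg at t=0 h): 125·exp(−0.04951·12) = 69.006 mg/L
Dose 2 (155 mg at t=3 h): 155·exp(−0.04951·9) = 99.269 mg/L
Dose 3 (10 mg at t=6 h): 10·exp(−0.04951·6) = 7.430 mg/L
Dose 4 (340 mg at t=9 h): 340·exp(−0.04951·3) = 293.071 mg/L
C(12) = 69.006 + 99.269 + 7.430 + 293.071 = 468.775 mg/L

468.775 mg/L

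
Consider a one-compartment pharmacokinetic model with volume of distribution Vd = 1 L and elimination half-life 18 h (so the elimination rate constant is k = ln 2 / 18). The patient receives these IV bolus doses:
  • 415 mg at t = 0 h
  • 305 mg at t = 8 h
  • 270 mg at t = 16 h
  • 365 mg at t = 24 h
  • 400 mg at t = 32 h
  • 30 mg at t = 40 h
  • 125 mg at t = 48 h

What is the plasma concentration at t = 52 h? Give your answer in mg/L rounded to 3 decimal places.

k = ln 2 / 18 = 0.03851 per h
Dose 1 (415 mg at t=0 h): 415·exp(−0.03851·52) = 56.028 mg/L
Dose 2 (305 mg at t=8 h): 305·exp(−0.03851·44) = 56.034 mg/L
Dose 3 (270 mg at t=16 h): 270·exp(−0.03851·36) = 67.500 mg/L
Dose 4 (365 mg at t=24 h): 365·exp(−0.03851·28) = 124.172 mg/L
Dose 5 (400 mg at t=32 h): 400·exp(−0.03851·20) = 185.175 mg/L
Dose 6 (30 mg at t=40 h): 30·exp(−0.03851·12) = 18.899 mg/L
Dose 7 (125 mg at t=48 h): 125·exp(−0.03851·4) = 107.155 mg/L
C(52) = 56.028 + 56.034 + 67.500 + 124.172 + 185.175 + 18.899 + 107.155 = 614.963 mg/L

614.963 mg/L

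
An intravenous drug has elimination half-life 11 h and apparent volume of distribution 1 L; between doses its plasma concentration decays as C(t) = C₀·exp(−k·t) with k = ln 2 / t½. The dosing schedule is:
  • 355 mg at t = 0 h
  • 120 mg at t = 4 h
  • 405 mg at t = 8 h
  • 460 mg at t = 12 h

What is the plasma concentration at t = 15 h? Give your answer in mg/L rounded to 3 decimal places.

k = ln 2 / 11 = 0.06301 per h
Dose 1 (355 mg at t=0 h): 355·exp(−0.06301·15) = 137.954 mg/L
Dose 2 (120 mg at t=4 h): 120·exp(−0.06301·11) = 60.000 mg/L
Dose 3 (405 mg at t=8 h): 405·exp(−0.06301·7) = 260.550 mg/L
Dose 4 (460 mg at t=12 h): 460·exp(−0.06301·3) = 380.767 mg/L
C(15) = 137.954 + 60.000 + 260.550 + 380.767 = 839.270 mg/L

839.270 mg/L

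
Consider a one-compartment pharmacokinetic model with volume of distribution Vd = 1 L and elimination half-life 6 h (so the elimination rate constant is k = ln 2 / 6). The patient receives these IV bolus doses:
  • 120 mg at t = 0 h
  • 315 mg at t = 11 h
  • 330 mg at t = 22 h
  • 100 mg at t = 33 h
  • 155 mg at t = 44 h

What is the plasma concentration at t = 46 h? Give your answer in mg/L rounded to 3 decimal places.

172.036 mg/L

k = ln 2 / 6 = 0.11552 per h
Dose 1 (120 mg at t=0 h): 120·exp(−0.11552·46) = 0.591 mg/L
Dose 2 (315 mg at t=11 h): 315·exp(−0.11552·35) = 5.525 mg/L
Dose 3 (330 mg at t=22 h): 330·exp(−0.11552·24) = 20.625 mg/L
Dose 4 (100 mg at t=33 h): 100·exp(−0.11552·13) = 22.272 mg/L
Dose 5 (155 mg at t=44 h): 155·exp(−0.11552·2) = 123.024 mg/L
C(46) = 0.591 + 5.525 + 20.625 + 22.272 + 123.024 = 172.036 mg/L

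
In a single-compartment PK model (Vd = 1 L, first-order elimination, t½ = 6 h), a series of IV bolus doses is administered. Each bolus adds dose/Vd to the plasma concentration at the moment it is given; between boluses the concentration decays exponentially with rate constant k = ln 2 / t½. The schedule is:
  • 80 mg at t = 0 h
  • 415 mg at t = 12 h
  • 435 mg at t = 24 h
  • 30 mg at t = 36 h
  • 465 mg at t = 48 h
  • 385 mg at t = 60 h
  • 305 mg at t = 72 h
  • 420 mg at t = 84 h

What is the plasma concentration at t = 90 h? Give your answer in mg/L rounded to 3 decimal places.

k = ln 2 / 6 = 0.11552 per h
Dose 1 (80 mg at t=0 h): 80·exp(−0.11552·90) = 0.002 mg/L
Dose 2 (415 mg at t=12 h): 415·exp(−0.11552·78) = 0.051 mg/L
Dose 3 (435 mg at t=24 h): 435·exp(−0.11552·66) = 0.212 mg/L
Dose 4 (30 mg at t=36 h): 30·exp(−0.11552·54) = 0.059 mg/L
Dose 5 (465 mg at t=48 h): 465·exp(−0.11552·42) = 3.633 mg/L
Dose 6 (385 mg at t=60 h): 385·exp(−0.11552·30) = 12.031 mg/L
Dose 7 (305 mg at t=72 h): 305·exp(−0.11552·18) = 38.125 mg/L
Dose 8 (420 mg at t=84 h): 420·exp(−0.11552·6) = 210.000 mg/L
C(90) = 0.002 + 0.051 + 0.212 + 0.059 + 3.633 + 12.031 + 38.125 + 210.000 = 264.113 mg/L

264.113 mg/L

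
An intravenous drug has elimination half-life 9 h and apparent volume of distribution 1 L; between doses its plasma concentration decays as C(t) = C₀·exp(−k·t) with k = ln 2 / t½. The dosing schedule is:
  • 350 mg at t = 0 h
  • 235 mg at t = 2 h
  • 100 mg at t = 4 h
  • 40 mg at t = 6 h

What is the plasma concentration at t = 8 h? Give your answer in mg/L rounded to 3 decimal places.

k = ln 2 / 9 = 0.07702 per h
Dose 1 (350 mg at t=0 h): 350·exp(−0.07702·8) = 189.010 mg/L
Dose 2 (235 mg at t=2 h): 235·exp(−0.07702·6) = 148.041 mg/L
Dose 3 (100 mg at t=4 h): 100·exp(−0.07702·4) = 73.487 mg/L
Dose 4 (40 mg at t=6 h): 40·exp(−0.07702·2) = 34.290 mg/L
C(8) = 189.010 + 148.041 + 73.487 + 34.290 = 444.828 mg/L

444.828 mg/L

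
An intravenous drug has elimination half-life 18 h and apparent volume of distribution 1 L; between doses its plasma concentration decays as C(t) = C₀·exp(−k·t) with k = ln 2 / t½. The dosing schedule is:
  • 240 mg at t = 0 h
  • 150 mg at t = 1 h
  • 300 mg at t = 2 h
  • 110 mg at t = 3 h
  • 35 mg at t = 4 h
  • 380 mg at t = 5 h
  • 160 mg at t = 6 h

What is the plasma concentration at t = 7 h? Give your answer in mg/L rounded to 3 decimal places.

1181.072 mg/L

k = ln 2 / 18 = 0.03851 per h
Dose 1 (240 mg at t=0 h): 240·exp(−0.03851·7) = 183.292 mg/L
Dose 2 (150 mg at t=1 h): 150·exp(−0.03851·6) = 119.055 mg/L
Dose 3 (300 mg at t=2 h): 300·exp(−0.03851·5) = 247.458 mg/L
Dose 4 (110 mg at t=3 h): 110·exp(−0.03851·4) = 94.297 mg/L
Dose 5 (35 mg at t=4 h): 35·exp(−0.03851·3) = 31.181 mg/L
Dose 6 (380 mg at t=5 h): 380·exp(−0.03851·2) = 351.832 mg/L
Dose 7 (160 mg at t=6 h): 160·exp(−0.03851·1) = 153.956 mg/L
C(7) = 183.292 + 119.055 + 247.458 + 94.297 + 31.181 + 351.832 + 153.956 = 1181.072 mg/L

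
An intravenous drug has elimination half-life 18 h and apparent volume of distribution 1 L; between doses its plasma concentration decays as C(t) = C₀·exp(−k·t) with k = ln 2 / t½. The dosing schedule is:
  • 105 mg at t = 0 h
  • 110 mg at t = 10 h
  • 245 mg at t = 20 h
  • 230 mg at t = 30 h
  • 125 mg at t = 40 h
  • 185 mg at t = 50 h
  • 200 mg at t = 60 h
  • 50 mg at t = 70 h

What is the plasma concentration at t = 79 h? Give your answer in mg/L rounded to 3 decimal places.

k = ln 2 / 18 = 0.03851 per h
Dose 1 (105 mg at t=0 h): 105·exp(−0.03851·79) = 5.012 mg/L
Dose 2 (110 mg at t=10 h): 110·exp(−0.03851·69) = 7.717 mg/L
Dose 3 (245 mg at t=20 h): 245·exp(−0.03851·59) = 25.261 mg/L
Dose 4 (230 mg at t=30 h): 230·exp(−0.03851·49) = 34.854 mg/L
Dose 5 (125 mg at t=40 h): 125·exp(−0.03851·39) = 27.841 mg/L
Dose 6 (185 mg at t=50 h): 185·exp(−0.03851·29) = 60.559 mg/L
Dose 7 (200 mg at t=60 h): 200·exp(−0.03851·19) = 96.222 mg/L
Dose 8 (50 mg at t=70 h): 50·exp(−0.03851·9) = 35.355 mg/L
C(79) = 5.012 + 7.717 + 25.261 + 34.854 + 27.841 + 60.559 + 96.222 + 35.355 = 292.822 mg/L

292.822 mg/L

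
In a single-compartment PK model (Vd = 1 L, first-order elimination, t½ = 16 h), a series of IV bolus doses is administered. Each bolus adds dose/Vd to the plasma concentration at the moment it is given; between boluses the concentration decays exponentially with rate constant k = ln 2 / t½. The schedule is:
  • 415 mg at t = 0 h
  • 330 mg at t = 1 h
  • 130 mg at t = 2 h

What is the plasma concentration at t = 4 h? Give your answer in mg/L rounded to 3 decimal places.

k = ln 2 / 16 = 0.04332 per h
Dose 1 (415 mg at t=0 h): 415·exp(−0.04332·4) = 348.972 mg/L
Dose 2 (330 mg at t=1 h): 330·exp(−0.04332·3) = 289.782 mg/L
Dose 3 (130 mg at t=2 h): 130·exp(−0.04332·2) = 119.211 mg/L
C(4) = 348.972 + 289.782 + 119.211 = 757.964 mg/L

757.964 mg/L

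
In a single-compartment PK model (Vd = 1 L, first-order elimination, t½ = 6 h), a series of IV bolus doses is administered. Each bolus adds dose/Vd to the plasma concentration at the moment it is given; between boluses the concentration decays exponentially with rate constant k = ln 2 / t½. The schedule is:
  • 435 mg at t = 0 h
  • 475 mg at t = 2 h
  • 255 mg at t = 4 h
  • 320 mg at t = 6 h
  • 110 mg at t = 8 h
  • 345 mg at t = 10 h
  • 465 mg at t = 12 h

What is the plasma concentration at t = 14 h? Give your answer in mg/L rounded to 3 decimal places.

k = ln 2 / 6 = 0.11552 per h
Dose 1 (435 mg at t=0 h): 435·exp(−0.11552·14) = 86.315 mg/L
Dose 2 (475 mg at t=2 h): 475·exp(−0.11552·12) = 118.750 mg/L
Dose 3 (255 mg at t=4 h): 255·exp(−0.11552·10) = 80.320 mg/L
Dose 4 (320 mg at t=6 h): 320·exp(−0.11552·8) = 126.992 mg/L
Dose 5 (110 mg at t=8 h): 110·exp(−0.11552·6) = 55.000 mg/L
Dose 6 (345 mg at t=10 h): 345·exp(−0.11552·4) = 217.336 mg/L
Dose 7 (465 mg at t=12 h): 465·exp(−0.11552·2) = 369.071 mg/L
C(14) = 86.315 + 118.750 + 80.320 + 126.992 + 55.000 + 217.336 + 369.071 = 1053.784 mg/L

1053.784 mg/L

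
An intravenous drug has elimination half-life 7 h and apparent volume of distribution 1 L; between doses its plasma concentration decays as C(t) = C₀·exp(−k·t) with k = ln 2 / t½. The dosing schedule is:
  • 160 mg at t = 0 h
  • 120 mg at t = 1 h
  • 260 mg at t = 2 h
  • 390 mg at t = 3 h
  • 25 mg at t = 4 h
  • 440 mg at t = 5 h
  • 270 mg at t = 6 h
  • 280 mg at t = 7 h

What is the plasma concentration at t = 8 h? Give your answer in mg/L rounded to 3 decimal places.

k = ln 2 / 7 = 0.09902 per h
Dose 1 (160 mg at t=0 h): 160·exp(−0.09902·8) = 72.458 mg/L
Dose 2 (120 mg at t=1 h): 120·exp(−0.09902·7) = 60.000 mg/L
Dose 3 (260 mg at t=2 h): 260·exp(−0.09902·6) = 143.532 mg/L
Dose 4 (390 mg at t=3 h): 390·exp(−0.09902·5) = 237.708 mg/L
Dose 5 (25 mg at t=4 h): 25·exp(−0.09902·4) = 16.824 mg/L
Dose 6 (440 mg at t=5 h): 440·exp(−0.09902·3) = 326.919 mg/L
Dose 7 (270 mg at t=6 h): 270·exp(−0.09902·2) = 221.491 mg/L
Dose 8 (280 mg at t=7 h): 280·exp(−0.09902·1) = 253.603 mg/L
C(8) = 72.458 + 60.000 + 143.532 + 237.708 + 16.824 + 326.919 + 221.491 + 253.603 = 1332.533 mg/L

1332.533 mg/L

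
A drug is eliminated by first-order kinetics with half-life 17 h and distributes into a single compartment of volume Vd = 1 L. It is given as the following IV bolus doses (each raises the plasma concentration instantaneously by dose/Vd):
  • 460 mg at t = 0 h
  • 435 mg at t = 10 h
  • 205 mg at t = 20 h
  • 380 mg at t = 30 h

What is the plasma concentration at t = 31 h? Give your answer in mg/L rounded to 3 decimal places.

810.459 mg/L

k = ln 2 / 17 = 0.04077 per h
Dose 1 (460 mg at t=0 h): 460·exp(−0.04077·31) = 129.963 mg/L
Dose 2 (435 mg at t=10 h): 435·exp(−0.04077·21) = 184.769 mg/L
Dose 3 (205 mg at t=20 h): 205·exp(−0.04077·11) = 130.909 mg/L
Dose 4 (380 mg at t=30 h): 380·exp(−0.04077·1) = 364.818 mg/L
C(31) = 129.963 + 184.769 + 130.909 + 364.818 = 810.459 mg/L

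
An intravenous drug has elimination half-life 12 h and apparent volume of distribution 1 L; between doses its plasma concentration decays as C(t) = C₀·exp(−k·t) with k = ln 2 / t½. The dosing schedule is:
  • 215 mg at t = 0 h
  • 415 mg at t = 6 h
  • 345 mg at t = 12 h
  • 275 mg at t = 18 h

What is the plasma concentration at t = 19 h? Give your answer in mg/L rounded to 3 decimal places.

k = ln 2 / 12 = 0.05776 per h
Dose 1 (215 mg at t=0 h): 215·exp(−0.05776·19) = 71.748 mg/L
Dose 2 (415 mg at t=6 h): 415·exp(−0.05776·13) = 195.854 mg/L
Dose 3 (345 mg at t=12 h): 345·exp(−0.05776·7) = 230.260 mg/L
Dose 4 (275 mg at t=18 h): 275·exp(−0.05776·1) = 259.565 mg/L
C(19) = 71.748 + 195.854 + 230.260 + 259.565 = 757.427 mg/L

757.427 mg/L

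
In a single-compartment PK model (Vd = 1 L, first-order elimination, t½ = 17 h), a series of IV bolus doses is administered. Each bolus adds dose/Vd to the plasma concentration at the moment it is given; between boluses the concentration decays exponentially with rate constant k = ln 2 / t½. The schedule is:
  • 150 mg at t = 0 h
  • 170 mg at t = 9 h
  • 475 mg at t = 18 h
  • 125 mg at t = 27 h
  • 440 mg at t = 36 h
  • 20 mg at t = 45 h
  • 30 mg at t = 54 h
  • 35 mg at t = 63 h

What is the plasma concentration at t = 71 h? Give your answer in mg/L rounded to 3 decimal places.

k = ln 2 / 17 = 0.04077 per h
Dose 1 (150 mg at t=0 h): 150·exp(−0.04077·71) = 8.296 mg/L
Dose 2 (170 mg at t=9 h): 170·exp(−0.04077·62) = 13.570 mg/L
Dose 3 (475 mg at t=18 h): 475·exp(−0.04077·53) = 54.725 mg/L
Dose 4 (125 mg at t=27 h): 125·exp(−0.04077·44) = 20.786 mg/L
Dose 5 (440 mg at t=36 h): 440·exp(−0.04077·35) = 105.605 mg/L
Dose 6 (20 mg at t=45 h): 20·exp(−0.04077·26) = 6.928 mg/L
Dose 7 (30 mg at t=54 h): 30·exp(−0.04077·17) = 15.000 mg/L
Dose 8 (35 mg at t=63 h): 35·exp(−0.04077·8) = 25.258 mg/L
C(71) = 8.296 + 13.570 + 54.725 + 20.786 + 105.605 + 6.928 + 15.000 + 25.258 = 250.169 mg/L

250.169 mg/L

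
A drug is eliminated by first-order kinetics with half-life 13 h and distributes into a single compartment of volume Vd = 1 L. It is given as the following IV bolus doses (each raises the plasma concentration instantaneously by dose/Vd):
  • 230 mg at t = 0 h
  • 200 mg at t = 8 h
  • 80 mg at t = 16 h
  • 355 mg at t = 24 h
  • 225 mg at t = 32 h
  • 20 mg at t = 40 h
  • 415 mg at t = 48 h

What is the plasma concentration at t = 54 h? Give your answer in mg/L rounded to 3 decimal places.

492.866 mg/L

k = ln 2 / 13 = 0.05332 per h
Dose 1 (230 mg at t=0 h): 230·exp(−0.05332·54) = 12.921 mg/L
Dose 2 (200 mg at t=8 h): 200·exp(−0.05332·46) = 17.213 mg/L
Dose 3 (80 mg at t=16 h): 80·exp(−0.05332·38) = 10.548 mg/L
Dose 4 (355 mg at t=24 h): 355·exp(−0.05332·30) = 71.704 mg/L
Dose 5 (225 mg at t=32 h): 225·exp(−0.05332·22) = 69.622 mg/L
Dose 6 (20 mg at t=40 h): 20·exp(−0.05332·14) = 9.481 mg/L
Dose 7 (415 mg at t=48 h): 415·exp(−0.05332·6) = 301.378 mg/L
C(54) = 12.921 + 17.213 + 10.548 + 71.704 + 69.622 + 9.481 + 301.378 = 492.866 mg/L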